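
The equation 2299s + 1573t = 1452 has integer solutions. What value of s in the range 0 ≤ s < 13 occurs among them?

2

gcd(2299, 1573) = 121 (Euclid: 2299 = 1·1573 + 726; 1573 = 2·726 + 121; 726 = 6·121 + 0), and 121 | 1452.
Extended Euclid: 2299·(-2) + 1573·(3) = 121. Scale by 12: s₀ = -24.
General solution s = s₀ + 13k; reducing mod 13 gives s = 2 (and t = -2).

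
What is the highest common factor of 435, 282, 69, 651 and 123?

3

gcd(435, 282): 435 = 1·282 + 153; 282 = 1·153 + 129; 153 = 1·129 + 24; 129 = 5·24 + 9; 24 = 2·9 + 6; 9 = 1·6 + 3; 6 = 2·3 + 0 → 3
gcd(3, 69): 69 = 23·3 + 0 → 3
gcd(3, 651): 651 = 217·3 + 0 → 3
gcd(3, 123): 123 = 41·3 + 0 → 3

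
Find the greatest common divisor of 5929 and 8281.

5929 = 7² · 11²
8281 = 7² · 13²
Common: 7² = 49

49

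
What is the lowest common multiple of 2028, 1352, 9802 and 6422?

lcm(2028, 1352) = 2028·1352/gcd = 2741856/676 = 4056
lcm(4056, 9802) = 4056·9802/gcd = 39756912/338 = 117624
lcm(117624, 6422) = 117624·6422/gcd = 755381328/338 = 2234856

2234856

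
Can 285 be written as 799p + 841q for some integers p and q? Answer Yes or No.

Yes

gcd(799, 841): 841 = 1·799 + 42; 799 = 19·42 + 1; 42 = 42·1 + 0 → 1
1 divides 285, so a solution exists.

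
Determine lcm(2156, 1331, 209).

4956644

lcm(2156, 1331) = 2156·1331/gcd = 2869636/11 = 260876
lcm(260876, 209) = 260876·209/gcd = 54523084/11 = 4956644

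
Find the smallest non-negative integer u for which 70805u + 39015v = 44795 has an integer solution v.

10

gcd(70805, 39015) = 1445 (Euclid: 70805 = 1·39015 + 31790; 39015 = 1·31790 + 7225; 31790 = 4·7225 + 2890; 7225 = 2·2890 + 1445; 2890 = 2·1445 + 0), and 1445 | 44795.
Extended Euclid: 70805·(-11) + 39015·(20) = 1445. Scale by 31: u₀ = -341.
General solution u = u₀ + 27t; reducing mod 27 gives u = 10 (and v = -17).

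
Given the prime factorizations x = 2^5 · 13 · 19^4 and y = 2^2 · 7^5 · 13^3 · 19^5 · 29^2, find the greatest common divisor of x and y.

6776692

min exponent per shared prime: 2^2 · 13 · 19^4 = 6776692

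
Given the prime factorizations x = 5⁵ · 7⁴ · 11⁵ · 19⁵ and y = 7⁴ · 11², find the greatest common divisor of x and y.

290521

min exponent per shared prime: 7⁴ · 11² = 290521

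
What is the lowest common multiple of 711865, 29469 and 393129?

711865 = 5 · 7 · 11 · 43²; 29469 = 3 · 11 · 19 · 47; 393129 = 3² · 11² · 19²
lcm takes max exponent of each prime: 3² · 5 · 7 · 11² · 19² · 43² · 47 = 1195743132045

1195743132045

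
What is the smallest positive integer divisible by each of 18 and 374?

3366

18 = 2 · 3²; 374 = 2 · 11 · 17
max exponents: 2 · 3² · 11 · 17 = 3366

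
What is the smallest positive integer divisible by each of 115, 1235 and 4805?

27297205

lcm(115, 1235) = 115·1235/gcd = 142025/5 = 28405
lcm(28405, 4805) = 28405·4805/gcd = 136486025/5 = 27297205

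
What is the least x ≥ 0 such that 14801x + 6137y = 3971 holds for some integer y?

Euclid: 14801 = 2·6137 + 2527; 6137 = 2·2527 + 1083; 2527 = 2·1083 + 361; 1083 = 3·361 + 0 → gcd = 361; 3971 = 361·11.
Back-substitution yields 14801·(5) + 6137·(-12) = 361, so one solution is x = 5·11 = 55, y = -12·11 = -132.
Solutions in x differ by 6137/361 = 17; the one in [0, 17) is 55 mod 17 = 4.

4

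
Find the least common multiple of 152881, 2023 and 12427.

lcm(152881, 2023) = 152881·2023/gcd = 309278263/289 = 1070167
lcm(1070167, 12427) = 1070167·12427/gcd = 13298965309/289 = 46017181

46017181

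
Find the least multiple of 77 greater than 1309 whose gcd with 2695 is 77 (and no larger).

gcd(a, 2695) = 77 forces 77 | a; write a = 77s. Then gcd(77s, 77·35) = 77·gcd(s, 35), so need gcd(s, 35) = 1.
77s > 1309 gives s ≥ 18. The least s ≥ 18 coprime to 35 is 18, so a = 77·18 = 1386.

1386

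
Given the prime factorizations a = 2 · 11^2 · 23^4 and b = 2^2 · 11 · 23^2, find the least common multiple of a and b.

135443044

max exponent per prime: 2^2 · 11^2 · 23^4 = 135443044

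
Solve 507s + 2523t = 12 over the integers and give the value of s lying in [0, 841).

5

Reduce mod 2523: 507s ≡ 12 (mod 2523). With g = gcd(507, 2523) = 3 dividing 12, divide through: 169s ≡ 4 (mod 841).
Since gcd(169, 841) = 1, s ≡ 4·(169)⁻¹ ≡ 5 (mod 841). Smallest non-negative: 5.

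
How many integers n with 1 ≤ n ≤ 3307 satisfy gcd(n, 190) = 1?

190 = 2·5·19. Inclusion–exclusion on these primes:
3307 − ⌊3307/2⌋ − ⌊3307/5⌋ − ⌊3307/19⌋ + ⌊3307/10⌋ + ⌊3307/38⌋ + ⌊3307/95⌋ − ⌊3307/190⌋ = 1253

1253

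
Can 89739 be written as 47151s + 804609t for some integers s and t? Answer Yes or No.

Yes

By Bézout, 47151s + 804609t = 89739 has integer solutions iff gcd(47151, 804609) | 89739.
Euclid: 804609 = 17·47151 + 3042; 47151 = 15·3042 + 1521; 3042 = 2·1521 + 0. gcd = 1521; 89739 mod 1521 = 0. Yes.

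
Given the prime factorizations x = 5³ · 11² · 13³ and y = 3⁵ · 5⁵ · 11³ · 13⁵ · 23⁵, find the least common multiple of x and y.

max exponent per prime: 3⁵ · 5⁵ · 11³ · 13⁵ · 23⁵ = 2415406843141018959375

2415406843141018959375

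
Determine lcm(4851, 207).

111573

gcd first: 4851 = 23·207 + 90; 207 = 2·90 + 27; 90 = 3·27 + 9; 27 = 3·9 + 0 → gcd = 9
lcm = 4851·207/gcd = 1004157/9 = 111573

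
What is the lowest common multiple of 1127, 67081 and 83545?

1127 = 7² · 23; 67081 = 7² · 37²; 83545 = 5 · 7² · 11 · 31
lcm takes max exponent of each prime: 5 · 7² · 11 · 23 · 31 · 37² = 2630581415

2630581415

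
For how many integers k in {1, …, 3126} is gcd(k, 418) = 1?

1346

418 = 2·11·19. Inclusion–exclusion on these primes:
3126 − ⌊3126/2⌋ − ⌊3126/11⌋ − ⌊3126/19⌋ + ⌊3126/22⌋ + ⌊3126/38⌋ + ⌊3126/209⌋ − ⌊3126/418⌋ = 1346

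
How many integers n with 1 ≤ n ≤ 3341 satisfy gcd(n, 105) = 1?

Prime factors of 105: 3, 5, 7. Count integers ≤ 3341 divisible by none of them.
By inclusion–exclusion: 3341 − ⌊3341/3⌋ − ⌊3341/5⌋ − ⌊3341/7⌋ + ⌊3341/15⌋ + ⌊3341/21⌋ + ⌊3341/35⌋ − ⌊3341/105⌋ = 1528.

1528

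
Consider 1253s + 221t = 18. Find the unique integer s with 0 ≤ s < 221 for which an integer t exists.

Euclid: 1253 = 5·221 + 148; 221 = 1·148 + 73; 148 = 2·73 + 2; 73 = 36·2 + 1; 2 = 2·1 + 0 → gcd = 1; 18 = 1·18.
Back-substitution yields 1253·(-109) + 221·(618) = 1, so one solution is s = -109·18 = -1962, t = 618·18 = 11124.
Solutions in s differ by 221/1 = 221; the one in [0, 221) is -1962 mod 221 = 27.

27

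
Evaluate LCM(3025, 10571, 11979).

lcm(3025, 10571) = 3025·10571/gcd = 31977275/11 = 2907025
lcm(2907025, 11979) = 2907025·11979/gcd = 34823252475/121 = 287795475

287795475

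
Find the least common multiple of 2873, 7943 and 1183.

945217

2873 = 13² · 17; 7943 = 13² · 47; 1183 = 7 · 13²
lcm takes max exponent of each prime: 7 · 13² · 17 · 47 = 945217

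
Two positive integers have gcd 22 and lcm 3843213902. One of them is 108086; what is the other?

782254

a·b = gcd·lcm = 22·3843213902 = 84550705844, so b = 84550705844/108086 = 782254.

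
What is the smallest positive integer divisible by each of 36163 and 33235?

1201877305

36163 = 29² · 43; 33235 = 5 · 17² · 23
max exponents: 5 · 17² · 23 · 29² · 43 = 1201877305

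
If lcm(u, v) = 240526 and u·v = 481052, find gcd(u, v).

From gcd × lcm = uv: gcd = 481052 / 240526 = 2.

2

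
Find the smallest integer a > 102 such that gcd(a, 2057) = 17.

2057 = 17·121. Any a with gcd(a, 2057) = 17 is a multiple of 17, say 17s, with s coprime to 121.
Need s > 102/17, so s ≥ 7. First s ≥ 7 with gcd(s, 121) = 1 is s = 7. Thus a = 17·7 = 119.

119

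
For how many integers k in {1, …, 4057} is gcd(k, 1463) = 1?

2996

1463 = 7·11·19. Inclusion–exclusion on these primes:
4057 − ⌊4057/7⌋ − ⌊4057/11⌋ − ⌊4057/19⌋ + ⌊4057/77⌋ + ⌊4057/133⌋ + ⌊4057/209⌋ − ⌊4057/1463⌋ = 2996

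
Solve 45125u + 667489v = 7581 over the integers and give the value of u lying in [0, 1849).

1790

Euclid: 667489 = 14·45125 + 35739; 45125 = 1·35739 + 9386; 35739 = 3·9386 + 7581; 9386 = 1·7581 + 1805; 7581 = 4·1805 + 361; 1805 = 5·361 + 0 → gcd = 361; 7581 = 361·21.
Back-substitution yields 45125·(-355) + 667489·(24) = 361, so one solution is u = -355·21 = -7455, v = 24·21 = 504.
Solutions in u differ by 667489/361 = 1849; the one in [0, 1849) is -7455 mod 1849 = 1790.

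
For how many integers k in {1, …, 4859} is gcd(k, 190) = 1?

Prime factors of 190: 2, 5, 19. Count integers ≤ 4859 divisible by none of them.
By inclusion–exclusion: 4859 − ⌊4859/2⌋ − ⌊4859/5⌋ − ⌊4859/19⌋ + ⌊4859/10⌋ + ⌊4859/38⌋ + ⌊4859/95⌋ − ⌊4859/190⌋ = 1842.

1842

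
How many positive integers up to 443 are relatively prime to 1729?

331

Prime factors of 1729: 7, 13, 19. Count integers ≤ 443 divisible by none of them.
By inclusion–exclusion: 443 − ⌊443/7⌋ − ⌊443/13⌋ − ⌊443/19⌋ + ⌊443/91⌋ + ⌊443/133⌋ + ⌊443/247⌋ − ⌊443/1729⌋ = 331.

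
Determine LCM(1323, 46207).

gcd first: 46207 = 34·1323 + 1225; 1323 = 1·1225 + 98; 1225 = 12·98 + 49; 98 = 2·49 + 0 → gcd = 49
lcm = 1323·46207/gcd = 61131861/49 = 1247589

1247589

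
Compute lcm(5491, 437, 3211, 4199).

5491 = 17² · 19; 437 = 19 · 23; 3211 = 13² · 19; 4199 = 13 · 17 · 19
lcm takes max exponent of each prime: 13² · 17² · 19 · 23 = 21343517

21343517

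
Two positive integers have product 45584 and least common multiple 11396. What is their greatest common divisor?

4

From gcd × lcm = uv: gcd = 45584 / 11396 = 4.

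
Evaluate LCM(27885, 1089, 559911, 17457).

27885 = 3 · 5 · 11 · 13²; 1089 = 3² · 11²; 559911 = 3 · 11 · 19² · 47; 17457 = 3 · 11 · 23²
lcm takes max exponent of each prime: 3² · 5 · 11² · 13² · 19² · 23² · 47 = 8259339546315

8259339546315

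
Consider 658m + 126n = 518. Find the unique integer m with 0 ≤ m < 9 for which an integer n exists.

5

gcd(658, 126) = 14 (Euclid: 658 = 5·126 + 28; 126 = 4·28 + 14; 28 = 2·14 + 0), and 14 | 518.
Extended Euclid: 658·(-4) + 126·(21) = 14. Scale by 37: m₀ = -148.
General solution m = m₀ + 9t; reducing mod 9 gives m = 5 (and n = -22).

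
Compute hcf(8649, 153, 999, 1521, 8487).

9

8649 = 3² · 31²; 153 = 3² · 17; 999 = 3³ · 37; 1521 = 3² · 13²; 8487 = 3² · 23 · 41
gcd takes min exponent of each prime: 3² = 9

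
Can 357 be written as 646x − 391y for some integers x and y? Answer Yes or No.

By Bézout, 646x − 391y = 357 has integer solutions iff gcd(646, 391) | 357.
Euclid: 646 = 1·391 + 255; 391 = 1·255 + 136; 255 = 1·136 + 119; 136 = 1·119 + 17; 119 = 7·17 + 0. gcd = 17; 357 mod 17 = 0. Yes.

Yes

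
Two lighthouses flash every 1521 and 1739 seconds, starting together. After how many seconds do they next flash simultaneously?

2645019

gcd first: 1739 = 1·1521 + 218; 1521 = 6·218 + 213; 218 = 1·213 + 5; 213 = 42·5 + 3; 5 = 1·3 + 2; 3 = 1·2 + 1; 2 = 2·1 + 0 → gcd = 1
lcm = 1521·1739/gcd = 2645019/1 = 2645019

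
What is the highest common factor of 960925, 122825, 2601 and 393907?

289

gcd(960925, 122825): 960925 = 7·122825 + 101150; 122825 = 1·101150 + 21675; 101150 = 4·21675 + 14450; 21675 = 1·14450 + 7225; 14450 = 2·7225 + 0 → 7225
gcd(7225, 2601): 7225 = 2·2601 + 2023; 2601 = 1·2023 + 578; 2023 = 3·578 + 289; 578 = 2·289 + 0 → 289
gcd(289, 393907): 393907 = 1363·289 + 0 → 289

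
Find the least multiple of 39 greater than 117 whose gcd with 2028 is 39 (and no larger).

195

gcd(k, 2028) = 39 forces 39 | k; write k = 39s. Then gcd(39s, 39·52) = 39·gcd(s, 52), so need gcd(s, 52) = 1.
39s > 117 gives s ≥ 4. The least s ≥ 4 coprime to 52 is 5, so k = 39·5 = 195.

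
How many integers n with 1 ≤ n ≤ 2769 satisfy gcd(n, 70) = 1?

950

Prime factors of 70: 2, 5, 7. Count integers ≤ 2769 divisible by none of them.
By inclusion–exclusion: 2769 − ⌊2769/2⌋ − ⌊2769/5⌋ − ⌊2769/7⌋ + ⌊2769/10⌋ + ⌊2769/14⌋ + ⌊2769/35⌋ − ⌊2769/70⌋ = 950.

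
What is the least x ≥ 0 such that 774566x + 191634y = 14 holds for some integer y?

Euclid: 774566 = 4·191634 + 8030; 191634 = 23·8030 + 6944; 8030 = 1·6944 + 1086; 6944 = 6·1086 + 428; 1086 = 2·428 + 230; 428 = 1·230 + 198; 230 = 1·198 + 32; 198 = 6·32 + 6; 32 = 5·6 + 2; 6 = 3·2 + 0 → gcd = 2; 14 = 2·7.
Back-substitution yields 774566·(29998) + 191634·(-121249) = 2, so one solution is x = 29998·7 = 209986, y = -121249·7 = -848743.
Solutions in x differ by 191634/2 = 95817; the one in [0, 95817) is 209986 mod 95817 = 18352.

18352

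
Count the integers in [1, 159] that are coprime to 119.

129

119 = 7·17. Inclusion–exclusion on these primes:
159 − ⌊159/7⌋ − ⌊159/17⌋ + ⌊159/119⌋ = 129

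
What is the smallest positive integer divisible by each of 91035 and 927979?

91035 = 3² · 5 · 7 · 17²; 927979 = 13² · 17² · 19
max exponents: 3² · 5 · 7 · 13² · 17² · 19 = 292313385

292313385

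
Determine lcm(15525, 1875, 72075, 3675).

lcm(15525, 1875) = 15525·1875/gcd = 29109375/75 = 388125
lcm(388125, 72075) = 388125·72075/gcd = 27974109375/75 = 372988125
lcm(372988125, 3675) = 372988125·3675/gcd = 1370731359375/75 = 18276418125

18276418125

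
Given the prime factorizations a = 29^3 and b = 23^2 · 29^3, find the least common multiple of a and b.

12901781

max exponent per prime: 23^2 · 29^3 = 12901781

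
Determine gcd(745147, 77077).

745147 = 13 · 31 · 43²
77077 = 7² · 11² · 13
Common: 13 = 13

13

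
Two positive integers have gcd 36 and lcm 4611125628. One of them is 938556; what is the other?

u·v = gcd·lcm = 36·4611125628 = 166000522608, so v = 166000522608/938556 = 176868.

176868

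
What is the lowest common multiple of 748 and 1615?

gcd first: 1615 = 2·748 + 119; 748 = 6·119 + 34; 119 = 3·34 + 17; 34 = 2·17 + 0 → gcd = 17
lcm = 748·1615/gcd = 1208020/17 = 71060

71060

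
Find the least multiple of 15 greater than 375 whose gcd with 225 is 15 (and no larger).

gcd(m, 225) = 15 forces 15 | m; write m = 15s. Then gcd(15s, 15·15) = 15·gcd(s, 15), so need gcd(s, 15) = 1.
15s > 375 gives s ≥ 26. The least s ≥ 26 coprime to 15 is 26, so m = 15·26 = 390.

390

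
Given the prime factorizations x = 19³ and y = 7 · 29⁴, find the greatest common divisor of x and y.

1

min exponent per shared prime: (none) = 1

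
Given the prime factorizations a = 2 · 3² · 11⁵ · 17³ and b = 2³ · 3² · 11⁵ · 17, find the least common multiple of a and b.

max exponent per prime: 2³ · 3² · 11⁵ · 17³ = 56969536536

56969536536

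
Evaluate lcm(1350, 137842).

1350 = 2 · 3³ · 5²; 137842 = 2 · 41³
max exponents: 2 · 3³ · 5² · 41³ = 93043350

93043350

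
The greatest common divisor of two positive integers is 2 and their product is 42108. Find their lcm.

21054

Since gcd(u,v)·lcm(u,v) = uv, lcm = 42108/2 = 21054.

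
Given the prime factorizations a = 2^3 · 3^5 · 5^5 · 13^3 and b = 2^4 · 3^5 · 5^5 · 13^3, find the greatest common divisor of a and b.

min exponent per shared prime: 2^3 · 3^5 · 5^5 · 13^3 = 13346775000

13346775000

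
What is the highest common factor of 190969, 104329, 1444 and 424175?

190969 = 19² · 23²; 104329 = 17² · 19²; 1444 = 2² · 19²; 424175 = 5² · 19² · 47
gcd takes min exponent of each prime: 19² = 361

361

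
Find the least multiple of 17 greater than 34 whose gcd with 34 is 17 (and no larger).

34 = 17·2. Any a with gcd(a, 34) = 17 is a multiple of 17, say 17s, with s coprime to 2.
Need s > 34/17, so s ≥ 3. First s ≥ 3 with gcd(s, 2) = 1 is s = 3. Thus a = 17·3 = 51.

51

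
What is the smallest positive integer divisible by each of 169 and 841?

142129

169 = 13²; 841 = 29²
max exponents: 13² · 29² = 142129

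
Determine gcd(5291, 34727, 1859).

11

gcd(5291, 34727): 34727 = 6·5291 + 2981; 5291 = 1·2981 + 2310; 2981 = 1·2310 + 671; 2310 = 3·671 + 297; 671 = 2·297 + 77; 297 = 3·77 + 66; 77 = 1·66 + 11; 66 = 6·11 + 0 → 11
gcd(11, 1859): 1859 = 169·11 + 0 → 11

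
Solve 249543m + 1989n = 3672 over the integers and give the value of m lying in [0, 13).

Reduce mod 1989: 249543m ≡ 3672 (mod 1989). With g = gcd(249543, 1989) = 153 dividing 3672, divide through: 1631m ≡ 24 (mod 13).
Since gcd(1631, 13) = 1, m ≡ 24·(1631)⁻¹ ≡ 4 (mod 13). Smallest non-negative: 4.

4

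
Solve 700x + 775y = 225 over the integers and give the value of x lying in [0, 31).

28

gcd(700, 775) = 25 (Euclid: 775 = 1·700 + 75; 700 = 9·75 + 25; 75 = 3·25 + 0), and 25 | 225.
Extended Euclid: 700·(10) + 775·(-9) = 25. Scale by 9: x₀ = 90.
General solution x = x₀ + 31t; reducing mod 31 gives x = 28 (and y = -25).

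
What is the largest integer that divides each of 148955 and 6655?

5

Euclid: 148955 = 22·6655 + 2545; 6655 = 2·2545 + 1565; 2545 = 1·1565 + 980; 1565 = 1·980 + 585; 980 = 1·585 + 395; 585 = 1·395 + 190; 395 = 2·190 + 15; 190 = 12·15 + 10; 15 = 1·10 + 5; 10 = 2·5 + 0. Last nonzero remainder: 5.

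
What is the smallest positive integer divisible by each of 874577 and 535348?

42563913436

874577 = 11 · 43³; 535348 = 2² · 11 · 23³
max exponents: 2² · 11 · 23³ · 43³ = 42563913436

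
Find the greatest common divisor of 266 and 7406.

14

266 = 2 · 7 · 19
7406 = 2 · 7 · 23²
Common: 2 · 7 = 14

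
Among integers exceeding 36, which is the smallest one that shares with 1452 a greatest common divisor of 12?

1452 = 12·121. Any x with gcd(x, 1452) = 12 is a multiple of 12, say 12s, with s coprime to 121.
Need s > 36/12, so s ≥ 4. First s ≥ 4 with gcd(s, 121) = 1 is s = 4. Thus x = 12·4 = 48.

48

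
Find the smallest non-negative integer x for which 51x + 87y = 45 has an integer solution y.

6

Euclid: 87 = 1·51 + 36; 51 = 1·36 + 15; 36 = 2·15 + 6; 15 = 2·6 + 3; 6 = 2·3 + 0 → gcd = 3; 45 = 3·15.
Back-substitution yields 51·(12) + 87·(-7) = 3, so one solution is x = 12·15 = 180, y = -7·15 = -105.
Solutions in x differ by 87/3 = 29; the one in [0, 29) is 180 mod 29 = 6.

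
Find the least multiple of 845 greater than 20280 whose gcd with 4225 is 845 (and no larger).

21970

4225 = 845·5. Any t with gcd(t, 4225) = 845 is a multiple of 845, say 845s, with s coprime to 5.
Need s > 20280/845, so s ≥ 25. First s ≥ 25 with gcd(s, 5) = 1 is s = 26. Thus t = 845·26 = 21970.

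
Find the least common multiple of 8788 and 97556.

gcd first: 97556 = 11·8788 + 888; 8788 = 9·888 + 796; 888 = 1·796 + 92; 796 = 8·92 + 60; 92 = 1·60 + 32; 60 = 1·32 + 28; 32 = 1·28 + 4; 28 = 7·4 + 0 → gcd = 4
lcm = 8788·97556/gcd = 857322128/4 = 214330532

214330532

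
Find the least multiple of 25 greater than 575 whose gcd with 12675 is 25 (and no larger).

12675 = 25·507. Any t with gcd(t, 12675) = 25 is a multiple of 25, say 25s, with s coprime to 507.
Need s > 575/25, so s ≥ 24. First s ≥ 24 with gcd(s, 507) = 1 is s = 25. Thus t = 25·25 = 625.

625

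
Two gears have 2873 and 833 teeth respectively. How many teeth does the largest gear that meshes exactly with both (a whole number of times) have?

17

2873 = 13² · 17
833 = 7² · 17
Common: 17 = 17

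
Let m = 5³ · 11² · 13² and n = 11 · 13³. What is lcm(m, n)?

33229625

max exponent per prime: 5³ · 11² · 13³ = 33229625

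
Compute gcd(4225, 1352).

169

Euclid: 4225 = 3·1352 + 169; 1352 = 8·169 + 0. Last nonzero remainder: 169.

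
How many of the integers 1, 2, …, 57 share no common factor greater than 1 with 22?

Prime factors of 22: 2, 11. Count integers ≤ 57 divisible by none of them.
By inclusion–exclusion: 57 − ⌊57/2⌋ − ⌊57/11⌋ + ⌊57/22⌋ = 26.

26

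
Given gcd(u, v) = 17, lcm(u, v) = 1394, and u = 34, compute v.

697

Using uv = gcd(u,v)·lcm(u,v) = 17·1394 = 23698, we get v = 23698/34 = 697.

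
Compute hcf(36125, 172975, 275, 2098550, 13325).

25

36125 = 5³ · 17²; 172975 = 5² · 11 · 17 · 37; 275 = 5² · 11; 2098550 = 2 · 5² · 19 · 47²; 13325 = 5² · 13 · 41
gcd takes min exponent of each prime: 5² = 25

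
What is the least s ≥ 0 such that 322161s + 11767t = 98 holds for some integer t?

1422

Euclid: 322161 = 27·11767 + 4452; 11767 = 2·4452 + 2863; 4452 = 1·2863 + 1589; 2863 = 1·1589 + 1274; 1589 = 1·1274 + 315; 1274 = 4·315 + 14; 315 = 22·14 + 7; 14 = 2·7 + 0 → gcd = 7; 98 = 7·14.
Back-substitution yields 322161·(822) + 11767·(-22505) = 7, so one solution is s = 822·14 = 11508, t = -22505·14 = -315070.
Solutions in s differ by 11767/7 = 1681; the one in [0, 1681) is 11508 mod 1681 = 1422.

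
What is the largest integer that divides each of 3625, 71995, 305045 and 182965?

5

3625 = 5³ · 29; 71995 = 5 · 7 · 11² · 17; 305045 = 5 · 13² · 19²; 182965 = 5 · 23 · 37 · 43
gcd takes min exponent of each prime: 5 = 5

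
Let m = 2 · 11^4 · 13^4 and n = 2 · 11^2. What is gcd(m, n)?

min exponent per shared prime: 2 · 11^2 = 242

242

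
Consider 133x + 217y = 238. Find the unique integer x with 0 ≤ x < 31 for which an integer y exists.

23

Euclid: 217 = 1·133 + 84; 133 = 1·84 + 49; 84 = 1·49 + 35; 49 = 1·35 + 14; 35 = 2·14 + 7; 14 = 2·7 + 0 → gcd = 7; 238 = 7·34.
Back-substitution yields 133·(-13) + 217·(8) = 7, so one solution is x = -13·34 = -442, y = 8·34 = 272.
Solutions in x differ by 217/7 = 31; the one in [0, 31) is -442 mod 31 = 23.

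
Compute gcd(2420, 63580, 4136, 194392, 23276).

gcd(2420, 63580): 63580 = 26·2420 + 660; 2420 = 3·660 + 440; 660 = 1·440 + 220; 440 = 2·220 + 0 → 220
gcd(220, 4136): 4136 = 18·220 + 176; 220 = 1·176 + 44; 176 = 4·44 + 0 → 44
gcd(44, 194392): 194392 = 4418·44 + 0 → 44
gcd(44, 23276): 23276 = 529·44 + 0 → 44

44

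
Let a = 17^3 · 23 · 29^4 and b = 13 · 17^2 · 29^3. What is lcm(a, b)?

max exponent per prime: 13 · 17^3 · 23 · 29^4 = 1038986594347

1038986594347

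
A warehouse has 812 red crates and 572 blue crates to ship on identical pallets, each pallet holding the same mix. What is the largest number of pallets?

Euclid: 812 = 1·572 + 240; 572 = 2·240 + 92; 240 = 2·92 + 56; 92 = 1·56 + 36; 56 = 1·36 + 20; 36 = 1·20 + 16; 20 = 1·16 + 4; 16 = 4·4 + 0. Last nonzero remainder: 4.

4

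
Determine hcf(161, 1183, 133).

161 = 7 · 23; 1183 = 7 · 13²; 133 = 7 · 19
gcd takes min exponent of each prime: 7 = 7

7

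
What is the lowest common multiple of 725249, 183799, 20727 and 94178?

71345446407774

725249 = 7² · 19² · 41; 183799 = 7² · 11² · 31; 20727 = 3² · 7² · 47; 94178 = 2 · 7² · 31²
lcm takes max exponent of each prime: 2 · 3² · 7² · 11² · 19² · 31² · 41 · 47 = 71345446407774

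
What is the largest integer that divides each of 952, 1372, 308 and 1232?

gcd(952, 1372): 1372 = 1·952 + 420; 952 = 2·420 + 112; 420 = 3·112 + 84; 112 = 1·84 + 28; 84 = 3·28 + 0 → 28
gcd(28, 308): 308 = 11·28 + 0 → 28
gcd(28, 1232): 1232 = 44·28 + 0 → 28

28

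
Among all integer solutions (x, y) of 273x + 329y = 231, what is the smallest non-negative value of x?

gcd(273, 329) = 7 (Euclid: 329 = 1·273 + 56; 273 = 4·56 + 49; 56 = 1·49 + 7; 49 = 7·7 + 0), and 7 | 231.
Extended Euclid: 273·(-6) + 329·(5) = 7. Scale by 33: x₀ = -198.
General solution x = x₀ + 47t; reducing mod 47 gives x = 37 (and y = -30).

37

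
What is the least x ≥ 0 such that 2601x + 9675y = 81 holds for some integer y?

956

Euclid: 9675 = 3·2601 + 1872; 2601 = 1·1872 + 729; 1872 = 2·729 + 414; 729 = 1·414 + 315; 414 = 1·315 + 99; 315 = 3·99 + 18; 99 = 5·18 + 9; 18 = 2·9 + 0 → gcd = 9; 81 = 9·9.
Back-substitution yields 2601·(-491) + 9675·(132) = 9, so one solution is x = -491·9 = -4419, y = 132·9 = 1188.
Solutions in x differ by 9675/9 = 1075; the one in [0, 1075) is -4419 mod 1075 = 956.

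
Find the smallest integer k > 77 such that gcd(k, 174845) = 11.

88

gcd(k, 174845) = 11 forces 11 | k; write k = 11s. Then gcd(11s, 11·15895) = 11·gcd(s, 15895), so need gcd(s, 15895) = 1.
11s > 77 gives s ≥ 8. The least s ≥ 8 coprime to 15895 is 8, so k = 11·8 = 88.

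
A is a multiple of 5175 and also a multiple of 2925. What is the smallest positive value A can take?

gcd first: 5175 = 1·2925 + 2250; 2925 = 1·2250 + 675; 2250 = 3·675 + 225; 675 = 3·225 + 0 → gcd = 225
lcm = 5175·2925/gcd = 15136875/225 = 67275

67275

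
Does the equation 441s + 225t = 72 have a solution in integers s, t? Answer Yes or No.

By Bézout, 441s + 225t = 72 has integer solutions iff gcd(441, 225) | 72.
Euclid: 441 = 1·225 + 216; 225 = 1·216 + 9; 216 = 24·9 + 0. gcd = 9; 72 mod 9 = 0. Yes.

Yes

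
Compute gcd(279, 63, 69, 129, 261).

279 = 3² · 31; 63 = 3² · 7; 69 = 3 · 23; 129 = 3 · 43; 261 = 3² · 29
gcd takes min exponent of each prime: 3 = 3

3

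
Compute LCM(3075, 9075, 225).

3075 = 3 · 5² · 41; 9075 = 3 · 5² · 11²; 225 = 3² · 5²
lcm takes max exponent of each prime: 3² · 5² · 11² · 41 = 1116225

1116225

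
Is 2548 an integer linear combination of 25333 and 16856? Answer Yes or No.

Yes

By Bézout, 25333p − 16856q = 2548 has integer solutions iff gcd(25333, 16856) | 2548.
Euclid: 25333 = 1·16856 + 8477; 16856 = 1·8477 + 8379; 8477 = 1·8379 + 98; 8379 = 85·98 + 49; 98 = 2·49 + 0. gcd = 49; 2548 mod 49 = 0. Yes.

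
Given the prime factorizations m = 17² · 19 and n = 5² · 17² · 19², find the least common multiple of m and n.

2608225

max exponent per prime: 5² · 17² · 19² = 2608225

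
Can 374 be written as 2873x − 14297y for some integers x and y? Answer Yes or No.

Yes

By Bézout, 2873x − 14297y = 374 has integer solutions iff gcd(2873, 14297) | 374.
Euclid: 14297 = 4·2873 + 2805; 2873 = 1·2805 + 68; 2805 = 41·68 + 17; 68 = 4·17 + 0. gcd = 17; 374 mod 17 = 0. Yes.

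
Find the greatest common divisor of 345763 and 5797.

187

345763 = 11 · 17 · 43²
5797 = 11 · 17 · 31
Common: 11 · 17 = 187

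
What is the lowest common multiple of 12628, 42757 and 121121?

5939289356

12628 = 2² · 7 · 11 · 41; 42757 = 11 · 13² · 23; 121121 = 7 · 11³ · 13
lcm takes max exponent of each prime: 2² · 7 · 11³ · 13² · 23 · 41 = 5939289356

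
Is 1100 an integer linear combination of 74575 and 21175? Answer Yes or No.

Yes

By Bézout, 74575s − 21175t = 1100 has integer solutions iff gcd(74575, 21175) | 1100.
Euclid: 74575 = 3·21175 + 11050; 21175 = 1·11050 + 10125; 11050 = 1·10125 + 925; 10125 = 10·925 + 875; 925 = 1·875 + 50; 875 = 17·50 + 25; 50 = 2·25 + 0. gcd = 25; 1100 mod 25 = 0. Yes.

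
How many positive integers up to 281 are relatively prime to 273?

149

273 = 3·7·13. Inclusion–exclusion on these primes:
281 − ⌊281/3⌋ − ⌊281/7⌋ − ⌊281/13⌋ + ⌊281/21⌋ + ⌊281/39⌋ + ⌊281/91⌋ − ⌊281/273⌋ = 149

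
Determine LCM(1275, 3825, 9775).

1275 = 3 · 5² · 17; 3825 = 3² · 5² · 17; 9775 = 5² · 17 · 23
lcm takes max exponent of each prime: 3² · 5² · 17 · 23 = 87975

87975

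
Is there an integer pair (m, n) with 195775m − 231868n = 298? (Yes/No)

Yes

By Bézout, 195775m − 231868n = 298 has integer solutions iff gcd(195775, 231868) | 298.
Euclid: 231868 = 1·195775 + 36093; 195775 = 5·36093 + 15310; 36093 = 2·15310 + 5473; 15310 = 2·5473 + 4364; 5473 = 1·4364 + 1109; 4364 = 3·1109 + 1037; 1109 = 1·1037 + 72; 1037 = 14·72 + 29; 72 = 2·29 + 14; 29 = 2·14 + 1; 14 = 14·1 + 0. gcd = 1; 298 mod 1 = 0. Yes.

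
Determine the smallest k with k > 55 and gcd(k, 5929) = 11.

Multiples of 11 above 55: 11·6, 11·7, … . Need the cofactor coprime to 5929/11 = 539.
Checking s = 6, 7, … the first with gcd(s, 539) = 1 is s = 6, giving 66.

66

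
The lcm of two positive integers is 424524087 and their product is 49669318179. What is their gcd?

117

gcd·lcm = product, so gcd = 49669318179/424524087 = 117.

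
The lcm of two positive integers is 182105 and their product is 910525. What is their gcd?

5

From gcd × lcm = ab: gcd = 910525 / 182105 = 5.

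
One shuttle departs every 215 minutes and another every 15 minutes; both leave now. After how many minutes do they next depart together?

gcd first: 215 = 14·15 + 5; 15 = 3·5 + 0 → gcd = 5
lcm = 215·15/gcd = 3225/5 = 645

645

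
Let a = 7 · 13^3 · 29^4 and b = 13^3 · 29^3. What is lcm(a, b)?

10877274499

max exponent per prime: 7 · 13^3 · 29^4 = 10877274499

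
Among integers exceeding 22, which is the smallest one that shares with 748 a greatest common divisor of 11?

33

Multiples of 11 above 22: 11·3, 11·4, … . Need the cofactor coprime to 748/11 = 68.
Checking s = 3, 4, … the first with gcd(s, 68) = 1 is s = 3, giving 33.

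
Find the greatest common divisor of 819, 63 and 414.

819 = 3² · 7 · 13; 63 = 3² · 7; 414 = 2 · 3² · 23
gcd takes min exponent of each prime: 3² = 9

9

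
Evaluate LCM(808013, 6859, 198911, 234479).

lcm(808013, 6859) = 808013·6859/gcd = 5542161167/19 = 291692693
lcm(291692693, 198911) = 291692693·198911/gcd = 58020885257323/6859 = 8459088097
lcm(8459088097, 234479) = 8459088097·234479/gcd = 1983478517896463/817 = 2427758283839

2427758283839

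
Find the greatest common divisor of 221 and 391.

17

Euclid: 391 = 1·221 + 170; 221 = 1·170 + 51; 170 = 3·51 + 17; 51 = 3·17 + 0. Last nonzero remainder: 17.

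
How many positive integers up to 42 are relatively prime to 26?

19

Prime factors of 26: 2, 13. Count integers ≤ 42 divisible by none of them.
By inclusion–exclusion: 42 − ⌊42/2⌋ − ⌊42/13⌋ + ⌊42/26⌋ = 19.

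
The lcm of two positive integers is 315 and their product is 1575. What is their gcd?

5

From gcd × lcm = ab: gcd = 1575 / 315 = 5.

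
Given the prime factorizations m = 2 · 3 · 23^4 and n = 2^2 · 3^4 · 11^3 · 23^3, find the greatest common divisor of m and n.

min exponent per shared prime: 2 · 3 · 23^3 = 73002

73002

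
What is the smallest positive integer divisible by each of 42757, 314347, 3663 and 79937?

17495910551691

42757 = 11 · 13² · 23; 314347 = 11 · 17 · 41²; 3663 = 3² · 11 · 37; 79937 = 11 · 13² · 43
lcm takes max exponent of each prime: 3² · 11 · 13² · 17 · 23 · 37 · 41² · 43 = 17495910551691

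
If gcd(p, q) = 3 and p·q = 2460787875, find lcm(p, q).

Since gcd(p,q)·lcm(p,q) = pq, lcm = 2460787875/3 = 820262625.

820262625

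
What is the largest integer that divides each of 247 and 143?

13

Euclid: 247 = 1·143 + 104; 143 = 1·104 + 39; 104 = 2·39 + 26; 39 = 1·26 + 13; 26 = 2·13 + 0. Last nonzero remainder: 13.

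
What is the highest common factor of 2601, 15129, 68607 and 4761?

9

gcd(2601, 15129): 15129 = 5·2601 + 2124; 2601 = 1·2124 + 477; 2124 = 4·477 + 216; 477 = 2·216 + 45; 216 = 4·45 + 36; 45 = 1·36 + 9; 36 = 4·9 + 0 → 9
gcd(9, 68607): 68607 = 7623·9 + 0 → 9
gcd(9, 4761): 4761 = 529·9 + 0 → 9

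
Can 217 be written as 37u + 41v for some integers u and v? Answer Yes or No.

Yes

gcd(37, 41): 41 = 1·37 + 4; 37 = 9·4 + 1; 4 = 4·1 + 0 → 1
1 divides 217, so a solution exists.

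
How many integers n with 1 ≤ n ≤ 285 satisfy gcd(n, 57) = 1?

Prime factors of 57: 3, 19. Count integers ≤ 285 divisible by none of them.
By inclusion–exclusion: 285 − ⌊285/3⌋ − ⌊285/19⌋ + ⌊285/57⌋ = 180.

180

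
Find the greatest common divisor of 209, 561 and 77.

11

209 = 11 · 19; 561 = 3 · 11 · 17; 77 = 7 · 11
gcd takes min exponent of each prime: 11 = 11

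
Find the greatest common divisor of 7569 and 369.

9

Euclid: 7569 = 20·369 + 189; 369 = 1·189 + 180; 189 = 1·180 + 9; 180 = 20·9 + 0. Last nonzero remainder: 9.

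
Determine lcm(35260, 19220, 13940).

35260 = 2² · 5 · 41 · 43; 19220 = 2² · 5 · 31²; 13940 = 2² · 5 · 17 · 41
lcm takes max exponent of each prime: 2² · 5 · 17 · 31² · 41 · 43 = 576042620

576042620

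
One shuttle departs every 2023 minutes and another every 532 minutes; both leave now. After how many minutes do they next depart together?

153748

2023 = 7 · 17²; 532 = 2² · 7 · 19
max exponents: 2² · 7 · 17² · 19 = 153748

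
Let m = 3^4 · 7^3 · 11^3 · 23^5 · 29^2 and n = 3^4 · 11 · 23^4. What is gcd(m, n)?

min exponent per shared prime: 3^4 · 11 · 23^4 = 249338331

249338331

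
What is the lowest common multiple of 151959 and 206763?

10473166239

151959 = 3 · 37³; 206763 = 3 · 41³
max exponents: 3 · 37³ · 41³ = 10473166239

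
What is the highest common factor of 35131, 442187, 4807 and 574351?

gcd(35131, 442187): 442187 = 12·35131 + 20615; 35131 = 1·20615 + 14516; 20615 = 1·14516 + 6099; 14516 = 2·6099 + 2318; 6099 = 2·2318 + 1463; 2318 = 1·1463 + 855; 1463 = 1·855 + 608; 855 = 1·608 + 247; 608 = 2·247 + 114; 247 = 2·114 + 19; 114 = 6·19 + 0 → 19
gcd(19, 4807): 4807 = 253·19 + 0 → 19
gcd(19, 574351): 574351 = 30229·19 + 0 → 19

19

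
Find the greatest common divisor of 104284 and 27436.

104284 = 2² · 29² · 31
27436 = 2² · 19³
Common: 2² = 4

4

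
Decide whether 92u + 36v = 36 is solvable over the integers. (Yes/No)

Yes

By Bézout, 92u + 36v = 36 has integer solutions iff gcd(92, 36) | 36.
Euclid: 92 = 2·36 + 20; 36 = 1·20 + 16; 20 = 1·16 + 4; 16 = 4·4 + 0. gcd = 4; 36 mod 4 = 0. Yes.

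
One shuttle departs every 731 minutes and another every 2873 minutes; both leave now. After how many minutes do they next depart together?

123539

gcd first: 2873 = 3·731 + 680; 731 = 1·680 + 51; 680 = 13·51 + 17; 51 = 3·17 + 0 → gcd = 17
lcm = 731·2873/gcd = 2100163/17 = 123539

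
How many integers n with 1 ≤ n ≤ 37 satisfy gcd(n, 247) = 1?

34

Prime factors of 247: 13, 19. Count integers ≤ 37 divisible by none of them.
By inclusion–exclusion: 37 − ⌊37/13⌋ − ⌊37/19⌋ + ⌊37/247⌋ = 34.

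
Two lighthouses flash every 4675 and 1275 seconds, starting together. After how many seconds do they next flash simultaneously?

14025

gcd first: 4675 = 3·1275 + 850; 1275 = 1·850 + 425; 850 = 2·425 + 0 → gcd = 425
lcm = 4675·1275/gcd = 5960625/425 = 14025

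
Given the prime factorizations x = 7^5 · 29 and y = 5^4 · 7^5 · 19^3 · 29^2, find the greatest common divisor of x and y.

487403

min exponent per shared prime: 7^5 · 29 = 487403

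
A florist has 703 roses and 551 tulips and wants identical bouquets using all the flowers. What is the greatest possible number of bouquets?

703 = 19 · 37
551 = 19 · 29
Common: 19 = 19

19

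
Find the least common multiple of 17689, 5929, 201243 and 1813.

17689 = 7² · 19²; 5929 = 7² · 11²; 201243 = 3 · 7² · 37²; 1813 = 7² · 37
lcm takes max exponent of each prime: 3 · 7² · 11² · 19² · 37² = 8790495483

8790495483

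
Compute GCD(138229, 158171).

13

Euclid: 158171 = 1·138229 + 19942; 138229 = 6·19942 + 18577; 19942 = 1·18577 + 1365; 18577 = 13·1365 + 832; 1365 = 1·832 + 533; 832 = 1·533 + 299; 533 = 1·299 + 234; 299 = 1·234 + 65; 234 = 3·65 + 39; 65 = 1·39 + 26; 39 = 1·26 + 13; 26 = 2·13 + 0. Last nonzero remainder: 13.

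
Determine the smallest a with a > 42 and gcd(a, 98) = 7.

63

98 = 7·14. Any a with gcd(a, 98) = 7 is a multiple of 7, say 7s, with s coprime to 14.
Need s > 42/7, so s ≥ 7. First s ≥ 7 with gcd(s, 14) = 1 is s = 9. Thus a = 7·9 = 63.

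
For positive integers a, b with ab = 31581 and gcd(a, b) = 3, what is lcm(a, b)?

10527

gcd·lcm = product, so lcm = 31581/3 = 10527.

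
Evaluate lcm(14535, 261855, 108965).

97012302255

lcm(14535, 261855) = 14535·261855/gcd = 3806062425/45 = 84579165
lcm(84579165, 108965) = 84579165·108965/gcd = 9216168714225/95 = 97012302255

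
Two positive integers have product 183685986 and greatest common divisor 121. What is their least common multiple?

1518066

Since gcd(u,v)·lcm(u,v) = uv, lcm = 183685986/121 = 1518066.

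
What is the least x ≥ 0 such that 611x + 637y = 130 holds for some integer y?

Reduce mod 637: 611x ≡ 130 (mod 637). With g = gcd(611, 637) = 13 dividing 130, divide through: 47x ≡ 10 (mod 49).
Since gcd(47, 49) = 1, x ≡ 10·(47)⁻¹ ≡ 44 (mod 49). Smallest non-negative: 44.

44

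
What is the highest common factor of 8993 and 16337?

Euclid: 16337 = 1·8993 + 7344; 8993 = 1·7344 + 1649; 7344 = 4·1649 + 748; 1649 = 2·748 + 153; 748 = 4·153 + 136; 153 = 1·136 + 17; 136 = 8·17 + 0. Last nonzero remainder: 17.

17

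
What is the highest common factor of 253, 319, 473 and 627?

11

253 = 11 · 23; 319 = 11 · 29; 473 = 11 · 43; 627 = 3 · 11 · 19
gcd takes min exponent of each prime: 11 = 11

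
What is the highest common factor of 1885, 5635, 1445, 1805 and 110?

5

gcd(1885, 5635): 5635 = 2·1885 + 1865; 1885 = 1·1865 + 20; 1865 = 93·20 + 5; 20 = 4·5 + 0 → 5
gcd(5, 1445): 1445 = 289·5 + 0 → 5
gcd(5, 1805): 1805 = 361·5 + 0 → 5
gcd(5, 110): 110 = 22·5 + 0 → 5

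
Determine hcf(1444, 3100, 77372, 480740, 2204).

4

1444 = 2² · 19²; 3100 = 2² · 5² · 31; 77372 = 2² · 23 · 29²; 480740 = 2² · 5 · 13 · 43²; 2204 = 2² · 19 · 29
gcd takes min exponent of each prime: 2² = 4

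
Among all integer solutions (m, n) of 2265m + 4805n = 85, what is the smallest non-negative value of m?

Reduce mod 4805: 2265m ≡ 85 (mod 4805). With g = gcd(2265, 4805) = 5 dividing 85, divide through: 453m ≡ 17 (mod 961).
Since gcd(453, 961) = 1, m ≡ 17·(453)⁻¹ ≡ 244 (mod 961). Smallest non-negative: 244.

244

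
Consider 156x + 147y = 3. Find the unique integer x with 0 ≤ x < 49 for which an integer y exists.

gcd(156, 147) = 3 (Euclid: 156 = 1·147 + 9; 147 = 16·9 + 3; 9 = 3·3 + 0), and 3 | 3.
Extended Euclid: 156·(-16) + 147·(17) = 3. Scale by 1: x₀ = -16.
General solution x = x₀ + 49t; reducing mod 49 gives x = 33 (and y = -35).

33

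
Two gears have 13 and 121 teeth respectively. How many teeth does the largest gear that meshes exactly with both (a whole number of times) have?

13 = 13
121 = 11²
Common: 1 = 1

1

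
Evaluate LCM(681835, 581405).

gcd first: 681835 = 1·581405 + 100430; 581405 = 5·100430 + 79255; 100430 = 1·79255 + 21175; 79255 = 3·21175 + 15730; 21175 = 1·15730 + 5445; 15730 = 2·5445 + 4840; 5445 = 1·4840 + 605; 4840 = 8·605 + 0 → gcd = 605
lcm = 681835·581405/gcd = 396422278175/605 = 655243435

655243435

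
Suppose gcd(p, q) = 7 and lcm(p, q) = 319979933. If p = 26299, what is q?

85169

p·q = gcd·lcm = 7·319979933 = 2239859531, so q = 2239859531/26299 = 85169.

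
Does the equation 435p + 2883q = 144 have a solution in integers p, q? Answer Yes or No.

gcd(435, 2883): 2883 = 6·435 + 273; 435 = 1·273 + 162; 273 = 1·162 + 111; 162 = 1·111 + 51; 111 = 2·51 + 9; 51 = 5·9 + 6; 9 = 1·6 + 3; 6 = 2·3 + 0 → 3
3 divides 144, so a solution exists.

Yes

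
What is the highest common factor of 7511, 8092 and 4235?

7

gcd(7511, 8092): 8092 = 1·7511 + 581; 7511 = 12·581 + 539; 581 = 1·539 + 42; 539 = 12·42 + 35; 42 = 1·35 + 7; 35 = 5·7 + 0 → 7
gcd(7, 4235): 4235 = 605·7 + 0 → 7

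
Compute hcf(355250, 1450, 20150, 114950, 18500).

355250 = 2 · 5³ · 7² · 29; 1450 = 2 · 5² · 29; 20150 = 2 · 5² · 13 · 31; 114950 = 2 · 5² · 11² · 19; 18500 = 2² · 5³ · 37
gcd takes min exponent of each prime: 2 · 5² = 50

50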